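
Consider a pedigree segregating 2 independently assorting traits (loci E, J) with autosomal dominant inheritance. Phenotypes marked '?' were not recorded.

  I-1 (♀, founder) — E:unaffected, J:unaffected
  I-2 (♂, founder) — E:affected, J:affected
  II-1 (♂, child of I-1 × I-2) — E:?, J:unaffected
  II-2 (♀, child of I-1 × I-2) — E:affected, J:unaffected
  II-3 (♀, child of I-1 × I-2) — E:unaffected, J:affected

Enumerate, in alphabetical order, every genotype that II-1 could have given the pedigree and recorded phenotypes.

II-1 ∈ {Ee jj, ee jj}

E/I-1 un ·: ee
E/I-2 aff ·: Ee
E/II-1 ? I-1×I-2: ee|Ee
E/II-2 aff I-1×I-2: Ee
E/II-3 un I-1×I-2: ee
⇒ E over [I-1,I-2,II-1,II-2,II-3]: 2 consistent
J/I-1 un ·: jj
J/I-2 aff ·: Jj
J/II-1 un I-1×I-2: jj
J/II-2 un I-1×I-2: jj
J/II-3 aff I-1×I-2: Jj
⇒ J over [I-1,I-2,II-1,II-2,II-3]: 1 consistent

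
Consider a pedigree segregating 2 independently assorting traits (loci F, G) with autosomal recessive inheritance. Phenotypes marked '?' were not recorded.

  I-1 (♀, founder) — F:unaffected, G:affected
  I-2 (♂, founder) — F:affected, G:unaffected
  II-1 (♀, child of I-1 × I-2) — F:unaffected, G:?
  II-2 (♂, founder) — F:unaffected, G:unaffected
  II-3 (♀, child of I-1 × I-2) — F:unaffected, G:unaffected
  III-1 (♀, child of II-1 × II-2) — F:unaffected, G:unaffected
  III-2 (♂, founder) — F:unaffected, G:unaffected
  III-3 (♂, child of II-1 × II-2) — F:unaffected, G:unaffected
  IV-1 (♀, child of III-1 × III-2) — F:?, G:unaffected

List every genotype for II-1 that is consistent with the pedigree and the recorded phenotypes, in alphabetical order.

II-1 ∈ {Ff Gg, Ff gg}

F/I-1 un ·: FF|Ff
F/I-2 aff ·: ff
F/II-1 un I-1×I-2: Ff
F/II-2 un ·: FF|Ff
F/II-3 un I-1×I-2: Ff
F/III-1 un II-1×II-2: FF|Ff
F/III-2 un ·: FF|Ff
F/III-3 un II-1×II-2: FF|Ff
F/IV-1 ? III-1×III-2: FF|Ff|ff
⇒ F over [I-1,I-2,II-1,II-2,II-3,III-1,III-2,III-3,IV-1]: 64 consistent
G/I-1 aff ·: gg
G/I-2 un ·: GG|Gg
G/II-1 ? I-1×I-2: Gg|gg
G/II-2 un ·: GG|Gg
G/II-3 un I-1×I-2: Gg
G/III-1 un II-1×II-2: GG|Gg
G/III-2 un ·: GG|Gg
G/III-3 un II-1×II-2: GG|Gg
G/IV-1 un III-1×III-2: GG|Gg
⇒ G over [I-1,I-2,II-1,II-2,II-3,III-1,III-2,III-3,IV-1]: 64 consistent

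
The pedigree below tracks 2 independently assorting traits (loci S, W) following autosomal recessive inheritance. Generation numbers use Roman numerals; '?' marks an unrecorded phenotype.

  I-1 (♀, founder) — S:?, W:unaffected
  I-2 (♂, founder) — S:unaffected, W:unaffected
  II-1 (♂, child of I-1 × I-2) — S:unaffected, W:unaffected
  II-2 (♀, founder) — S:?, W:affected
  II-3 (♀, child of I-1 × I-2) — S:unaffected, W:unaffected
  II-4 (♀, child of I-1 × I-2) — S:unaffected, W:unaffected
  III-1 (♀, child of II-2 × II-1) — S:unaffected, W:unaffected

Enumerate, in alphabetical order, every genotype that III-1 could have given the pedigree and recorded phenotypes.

S/I-1 ? ·: SS|Ss|ss
S/I-2 un ·: SS|Ss
S/II-1 un I-1×I-2: SS|Ss
S/II-2 ? ·: SS|Ss|ss
S/II-3 un I-1×I-2: SS|Ss
S/II-4 un I-1×I-2: SS|Ss
S/III-1 un II-2×II-1: SS|Ss
⇒ S over [I-1,I-2,II-1,II-2,II-3,II-4,III-1]: 122 consistent
W/I-1 un ·: WW|Ww
W/I-2 un ·: WW|Ww
W/II-1 un I-1×I-2: WW|Ww
W/II-2 aff ·: ww
W/II-3 un I-1×I-2: WW|Ww
W/II-4 un I-1×I-2: WW|Ww
W/III-1 un II-2×II-1: Ww
⇒ W over [I-1,I-2,II-1,II-2,II-3,II-4,III-1]: 25 consistent

III-1 ∈ {SS Ww, Ss Ww}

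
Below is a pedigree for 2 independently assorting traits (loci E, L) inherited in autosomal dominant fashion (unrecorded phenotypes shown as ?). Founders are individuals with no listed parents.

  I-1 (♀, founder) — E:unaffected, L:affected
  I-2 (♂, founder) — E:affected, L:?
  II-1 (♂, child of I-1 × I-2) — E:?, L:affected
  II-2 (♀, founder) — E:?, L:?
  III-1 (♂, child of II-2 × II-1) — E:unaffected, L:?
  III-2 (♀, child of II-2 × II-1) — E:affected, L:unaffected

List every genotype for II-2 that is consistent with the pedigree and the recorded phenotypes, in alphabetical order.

II-2 ∈ {Ee Ll, Ee ll, ee Ll, ee ll}

E/I-1 un ·: ee
E/I-2 aff ·: Ee|EE
E/II-1 ? I-1×I-2: ee|Ee
E/II-2 ? ·: ee|Ee
E/III-1 un II-2×II-1: ee
E/III-2 aff II-2×II-1: Ee|EE
⇒ E over [I-1,I-2,II-1,II-2,III-1,III-2]: 7 consistent
L/I-1 aff ·: Ll|LL
L/I-2 ? ·: ll|Ll|LL
L/II-1 aff I-1×I-2: Ll
L/II-2 ? ·: ll|Ll
L/III-1 ? II-2×II-1: ll|Ll|LL
L/III-2 un II-2×II-1: ll
⇒ L over [I-1,I-2,II-1,II-2,III-1,III-2]: 25 consistent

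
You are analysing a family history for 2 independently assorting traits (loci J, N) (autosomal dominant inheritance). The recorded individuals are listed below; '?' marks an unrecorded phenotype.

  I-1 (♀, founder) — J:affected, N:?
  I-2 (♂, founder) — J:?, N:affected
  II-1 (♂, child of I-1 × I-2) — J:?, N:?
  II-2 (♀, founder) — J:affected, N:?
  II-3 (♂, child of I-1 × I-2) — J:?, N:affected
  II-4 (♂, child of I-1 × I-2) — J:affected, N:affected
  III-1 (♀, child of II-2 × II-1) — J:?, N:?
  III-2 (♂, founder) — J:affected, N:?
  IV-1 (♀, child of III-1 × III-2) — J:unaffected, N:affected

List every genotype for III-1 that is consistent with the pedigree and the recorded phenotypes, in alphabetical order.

J/I-1 aff ·: Jj|JJ
J/I-2 ? ·: jj|Jj|JJ
J/II-1 ? I-1×I-2: jj|Jj|JJ
J/II-2 aff ·: Jj|JJ
J/II-3 ? I-1×I-2: jj|Jj|JJ
J/II-4 aff I-1×I-2: Jj|JJ
J/III-1 ? II-2×II-1: jj|Jj
J/III-2 aff ·: Jj
J/IV-1 un III-1×III-2: jj
⇒ J over [I-1,I-2,II-1,II-2,II-3,II-4,III-1,III-2,IV-1]: 90 consistent
N/I-1 ? ·: nn|Nn|NN
N/I-2 aff ·: Nn|NN
N/II-1 ? I-1×I-2: nn|Nn|NN
N/II-2 ? ·: nn|Nn|NN
N/II-3 aff I-1×I-2: Nn|NN
N/II-4 aff I-1×I-2: Nn|NN
N/III-1 ? II-2×II-1: nn|Nn|NN
N/III-2 ? ·: nn|Nn|NN
N/IV-1 aff III-1×III-2: Nn|NN
⇒ N over [I-1,I-2,II-1,II-2,II-3,II-4,III-1,III-2,IV-1]: 682 consistent

III-1 ∈ {Jj NN, Jj Nn, Jj nn, jj NN, jj Nn, jj nn}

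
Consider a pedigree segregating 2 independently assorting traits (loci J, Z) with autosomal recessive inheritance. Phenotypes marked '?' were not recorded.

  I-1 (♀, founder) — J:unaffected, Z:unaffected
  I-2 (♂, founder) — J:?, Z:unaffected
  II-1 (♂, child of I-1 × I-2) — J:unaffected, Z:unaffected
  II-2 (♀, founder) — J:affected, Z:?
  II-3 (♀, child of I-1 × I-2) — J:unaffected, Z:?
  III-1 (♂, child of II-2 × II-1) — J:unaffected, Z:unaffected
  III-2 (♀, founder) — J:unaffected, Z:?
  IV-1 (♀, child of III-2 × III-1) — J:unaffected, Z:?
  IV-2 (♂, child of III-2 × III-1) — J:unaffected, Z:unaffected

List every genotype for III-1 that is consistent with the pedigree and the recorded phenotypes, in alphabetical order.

J/I-1 un ·: JJ|Jj
J/I-2 ? ·: JJ|Jj|jj
J/II-1 un I-1×I-2: JJ|Jj
J/II-2 aff ·: jj
J/II-3 un I-1×I-2: JJ|Jj
J/III-1 un II-2×II-1: Jj
J/III-2 un ·: JJ|Jj
J/IV-1 un III-2×III-1: JJ|Jj
J/IV-2 un III-2×III-1: JJ|Jj
⇒ J over [I-1,I-2,II-1,II-2,II-3,III-1,III-2,IV-1,IV-2]: 120 consistent
Z/I-1 un ·: ZZ|Zz
Z/I-2 un ·: ZZ|Zz
Z/II-1 un I-1×I-2: ZZ|Zz
Z/II-2 ? ·: ZZ|Zz|zz
Z/II-3 ? I-1×I-2: ZZ|Zz|zz
Z/III-1 un II-2×II-1: ZZ|Zz
Z/III-2 ? ·: ZZ|Zz|zz
Z/IV-1 ? III-2×III-1: ZZ|Zz|zz
Z/IV-2 un III-2×III-1: ZZ|Zz
⇒ Z over [I-1,I-2,II-1,II-2,II-3,III-1,III-2,IV-1,IV-2]: 624 consistent

III-1 ∈ {Jj ZZ, Jj Zz}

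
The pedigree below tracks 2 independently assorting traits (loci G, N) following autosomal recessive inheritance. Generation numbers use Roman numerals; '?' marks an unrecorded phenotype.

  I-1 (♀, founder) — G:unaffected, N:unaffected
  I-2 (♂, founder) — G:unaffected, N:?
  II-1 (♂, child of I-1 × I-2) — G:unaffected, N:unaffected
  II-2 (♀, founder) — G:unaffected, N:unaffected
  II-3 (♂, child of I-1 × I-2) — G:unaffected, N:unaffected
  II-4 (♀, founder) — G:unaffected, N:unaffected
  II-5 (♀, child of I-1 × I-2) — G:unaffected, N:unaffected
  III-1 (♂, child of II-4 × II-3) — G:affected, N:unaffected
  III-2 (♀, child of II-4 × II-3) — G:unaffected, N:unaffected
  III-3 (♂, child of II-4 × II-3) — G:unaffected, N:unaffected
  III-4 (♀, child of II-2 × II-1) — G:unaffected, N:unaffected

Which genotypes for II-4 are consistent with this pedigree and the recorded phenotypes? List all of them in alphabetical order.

G/I-1 un ·: GG|Gg
G/I-2 un ·: GG|Gg
G/II-1 un I-1×I-2: GG|Gg
G/II-2 un ·: GG|Gg
G/II-3 un I-1×I-2: Gg
G/II-4 un ·: Gg
G/II-5 un I-1×I-2: GG|Gg
G/III-1 aff II-4×II-3: gg
G/III-2 un II-4×II-3: GG|Gg
G/III-3 un II-4×II-3: GG|Gg
G/III-4 un II-2×II-1: GG|Gg
⇒ G over [I-1,I-2,II-1,II-2,II-3,II-4,II-5,III-1,III-2,III-3,III-4]: 168 consistent
N/I-1 un ·: NN|Nn
N/I-2 ? ·: NN|Nn|nn
N/II-1 un I-1×I-2: NN|Nn
N/II-2 un ·: NN|Nn
N/II-3 un I-1×I-2: NN|Nn
N/II-4 un ·: NN|Nn
N/II-5 un I-1×I-2: NN|Nn
N/III-1 un II-4×II-3: NN|Nn
N/III-2 un II-4×II-3: NN|Nn
N/III-3 un II-4×II-3: NN|Nn
N/III-4 un II-2×II-1: NN|Nn
⇒ N over [I-1,I-2,II-1,II-2,II-3,II-4,II-5,III-1,III-2,III-3,III-4]: 1205 consistent

II-4 ∈ {Gg NN, Gg Nn}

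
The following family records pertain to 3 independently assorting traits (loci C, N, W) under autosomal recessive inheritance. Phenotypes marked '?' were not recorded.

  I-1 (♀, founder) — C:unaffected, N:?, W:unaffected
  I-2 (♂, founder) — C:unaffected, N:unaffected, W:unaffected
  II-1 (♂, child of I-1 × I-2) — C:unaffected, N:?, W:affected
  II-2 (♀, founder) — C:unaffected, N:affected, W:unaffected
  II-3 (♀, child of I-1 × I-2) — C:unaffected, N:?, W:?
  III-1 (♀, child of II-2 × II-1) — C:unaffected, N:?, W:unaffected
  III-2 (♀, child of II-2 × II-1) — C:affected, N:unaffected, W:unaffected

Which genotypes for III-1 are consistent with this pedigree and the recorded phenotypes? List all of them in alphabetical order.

III-1 ∈ {CC Nn Ww, CC nn Ww, Cc Nn Ww, Cc nn Ww}

C/I-1 un ·: CC|Cc
C/I-2 un ·: CC|Cc
C/II-1 un I-1×I-2: Cc
C/II-2 un ·: Cc
C/II-3 un I-1×I-2: CC|Cc
C/III-1 un II-2×II-1: CC|Cc
C/III-2 aff II-2×II-1: cc
⇒ C over [I-1,I-2,II-1,II-2,II-3,III-1,III-2]: 12 consistent
N/I-1 ? ·: NN|Nn|nn
N/I-2 un ·: NN|Nn
N/II-1 ? I-1×I-2: NN|Nn
N/II-2 aff ·: nn
N/II-3 ? I-1×I-2: NN|Nn|nn
N/III-1 ? II-2×II-1: Nn|nn
N/III-2 un II-2×II-1: Nn
⇒ N over [I-1,I-2,II-1,II-2,II-3,III-1,III-2]: 28 consistent
W/I-1 un ·: Ww
W/I-2 un ·: Ww
W/II-1 aff I-1×I-2: ww
W/II-2 un ·: WW|Ww
W/II-3 ? I-1×I-2: WW|Ww|ww
W/III-1 un II-2×II-1: Ww
W/III-2 un II-2×II-1: Ww
⇒ W over [I-1,I-2,II-1,II-2,II-3,III-1,III-2]: 6 consistent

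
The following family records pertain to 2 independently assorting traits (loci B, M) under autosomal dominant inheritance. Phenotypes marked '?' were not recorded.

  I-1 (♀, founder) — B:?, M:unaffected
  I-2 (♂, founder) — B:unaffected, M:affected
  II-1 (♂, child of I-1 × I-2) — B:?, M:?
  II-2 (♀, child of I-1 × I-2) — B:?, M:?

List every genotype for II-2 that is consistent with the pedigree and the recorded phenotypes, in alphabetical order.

II-2 ∈ {Bb Mm, Bb mm, bb Mm, bb mm}

B/I-1 ? ·: bb|Bb|BB
B/I-2 un ·: bb
B/II-1 ? I-1×I-2: bb|Bb
B/II-2 ? I-1×I-2: bb|Bb
⇒ B over [I-1,I-2,II-1,II-2]: 6 consistent
M/I-1 un ·: mm
M/I-2 aff ·: Mm|MM
M/II-1 ? I-1×I-2: mm|Mm
M/II-2 ? I-1×I-2: mm|Mm
⇒ M over [I-1,I-2,II-1,II-2]: 5 consistent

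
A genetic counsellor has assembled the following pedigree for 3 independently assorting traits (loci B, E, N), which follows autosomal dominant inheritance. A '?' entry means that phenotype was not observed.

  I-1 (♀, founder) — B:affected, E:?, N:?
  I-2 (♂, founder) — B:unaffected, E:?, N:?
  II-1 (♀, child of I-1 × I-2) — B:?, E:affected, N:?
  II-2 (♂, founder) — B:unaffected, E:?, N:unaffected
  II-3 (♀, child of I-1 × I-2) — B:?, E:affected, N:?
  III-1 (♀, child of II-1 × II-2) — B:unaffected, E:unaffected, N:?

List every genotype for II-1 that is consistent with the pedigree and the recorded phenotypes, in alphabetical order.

B/I-1 aff ·: Bb|BB
B/I-2 un ·: bb
B/II-1 ? I-1×I-2: bb|Bb
B/II-2 un ·: bb
B/II-3 ? I-1×I-2: bb|Bb
B/III-1 un II-1×II-2: bb
⇒ B over [I-1,I-2,II-1,II-2,II-3,III-1]: 5 consistent
E/I-1 ? ·: ee|Ee|EE
E/I-2 ? ·: ee|Ee|EE
E/II-1 aff I-1×I-2: Ee
E/II-2 ? ·: ee|Ee
E/II-3 aff I-1×I-2: Ee|EE
E/III-1 un II-1×II-2: ee
⇒ E over [I-1,I-2,II-1,II-2,II-3,III-1]: 20 consistent
N/I-1 ? ·: nn|Nn|NN
N/I-2 ? ·: nn|Nn|NN
N/II-1 ? I-1×I-2: nn|Nn|NN
N/II-2 un ·: nn
N/II-3 ? I-1×I-2: nn|Nn|NN
N/III-1 ? II-1×II-2: nn|Nn
⇒ N over [I-1,I-2,II-1,II-2,II-3,III-1]: 42 consistent

II-1 ∈ {Bb Ee NN, Bb Ee Nn, Bb Ee nn, bb Ee NN, bb Ee Nn, bb Ee nn}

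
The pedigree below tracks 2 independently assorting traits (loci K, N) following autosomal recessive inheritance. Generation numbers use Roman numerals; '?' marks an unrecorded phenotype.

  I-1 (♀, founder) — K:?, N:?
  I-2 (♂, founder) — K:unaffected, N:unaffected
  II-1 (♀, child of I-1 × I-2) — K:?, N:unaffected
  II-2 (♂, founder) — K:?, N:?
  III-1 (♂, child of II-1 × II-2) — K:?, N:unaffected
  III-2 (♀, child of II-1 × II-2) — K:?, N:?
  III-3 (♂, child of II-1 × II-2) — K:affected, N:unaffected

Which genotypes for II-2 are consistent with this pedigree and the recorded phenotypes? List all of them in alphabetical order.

K/I-1 ? ·: KK|Kk|kk
K/I-2 un ·: KK|Kk
K/II-1 ? I-1×I-2: Kk|kk
K/II-2 ? ·: Kk|kk
K/III-1 ? II-1×II-2: KK|Kk|kk
K/III-2 ? II-1×II-2: KK|Kk|kk
K/III-3 aff II-1×II-2: kk
⇒ K over [I-1,I-2,II-1,II-2,III-1,III-2,III-3]: 75 consistent
N/I-1 ? ·: NN|Nn|nn
N/I-2 un ·: NN|Nn
N/II-1 un I-1×I-2: NN|Nn
N/II-2 ? ·: NN|Nn|nn
N/III-1 un II-1×II-2: NN|Nn
N/III-2 ? II-1×II-2: NN|Nn|nn
N/III-3 un II-1×II-2: NN|Nn
⇒ N over [I-1,I-2,II-1,II-2,III-1,III-2,III-3]: 150 consistent

II-2 ∈ {Kk NN, Kk Nn, Kk nn, kk NN, kk Nn, kk nn}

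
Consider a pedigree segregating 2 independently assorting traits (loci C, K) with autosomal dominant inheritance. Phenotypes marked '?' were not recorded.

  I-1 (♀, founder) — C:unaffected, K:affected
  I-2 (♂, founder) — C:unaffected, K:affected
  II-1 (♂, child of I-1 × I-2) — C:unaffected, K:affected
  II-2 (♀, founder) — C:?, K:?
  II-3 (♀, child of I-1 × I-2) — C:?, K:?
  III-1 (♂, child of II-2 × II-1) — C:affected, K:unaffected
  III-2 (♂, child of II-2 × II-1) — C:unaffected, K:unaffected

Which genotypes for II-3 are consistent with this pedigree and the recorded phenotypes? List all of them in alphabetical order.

C/I-1 un ·: cc
C/I-2 un ·: cc
C/II-1 un I-1×I-2: cc
C/II-2 ? ·: Cc
C/II-3 ? I-1×I-2: cc
C/III-1 aff II-2×II-1: Cc
C/III-2 un II-2×II-1: cc
⇒ C over [I-1,I-2,II-1,II-2,II-3,III-1,III-2]: 1 consistent
K/I-1 aff ·: Kk|KK
K/I-2 aff ·: Kk|KK
K/II-1 aff I-1×I-2: Kk
K/II-2 ? ·: kk|Kk
K/II-3 ? I-1×I-2: kk|Kk|KK
K/III-1 un II-2×II-1: kk
K/III-2 un II-2×II-1: kk
⇒ K over [I-1,I-2,II-1,II-2,II-3,III-1,III-2]: 14 consistent

II-3 ∈ {cc KK, cc Kk, cc kk}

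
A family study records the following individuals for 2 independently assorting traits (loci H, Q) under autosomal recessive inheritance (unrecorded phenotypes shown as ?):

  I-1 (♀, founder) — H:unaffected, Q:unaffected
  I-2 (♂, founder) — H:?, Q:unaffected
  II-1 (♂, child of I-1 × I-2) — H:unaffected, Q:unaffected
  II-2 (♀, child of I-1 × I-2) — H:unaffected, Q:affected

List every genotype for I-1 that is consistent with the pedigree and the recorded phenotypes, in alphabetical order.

I-1 ∈ {HH Qq, Hh Qq}

H/I-1 un ·: HH|Hh
H/I-2 ? ·: HH|Hh|hh
H/II-1 un I-1×I-2: HH|Hh
H/II-2 un I-1×I-2: HH|Hh
⇒ H over [I-1,I-2,II-1,II-2]: 15 consistent
Q/I-1 un ·: Qq
Q/I-2 un ·: Qq
Q/II-1 un I-1×I-2: QQ|Qq
Q/II-2 aff I-1×I-2: qq
⇒ Q over [I-1,I-2,II-1,II-2]: 2 consistent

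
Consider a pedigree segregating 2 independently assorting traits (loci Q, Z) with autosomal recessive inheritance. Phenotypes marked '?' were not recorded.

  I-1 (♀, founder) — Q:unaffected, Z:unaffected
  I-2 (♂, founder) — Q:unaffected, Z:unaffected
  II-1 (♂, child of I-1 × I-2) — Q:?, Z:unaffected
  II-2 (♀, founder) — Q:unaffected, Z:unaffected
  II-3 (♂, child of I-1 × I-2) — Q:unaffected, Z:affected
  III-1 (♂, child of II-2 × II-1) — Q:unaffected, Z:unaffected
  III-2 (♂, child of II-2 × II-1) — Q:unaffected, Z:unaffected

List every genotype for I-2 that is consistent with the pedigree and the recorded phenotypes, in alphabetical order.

Q/I-1 un ·: QQ|Qq
Q/I-2 un ·: QQ|Qq
Q/II-1 ? I-1×I-2: QQ|Qq|qq
Q/II-2 un ·: QQ|Qq
Q/II-3 un I-1×I-2: QQ|Qq
Q/III-1 un II-2×II-1: QQ|Qq
Q/III-2 un II-2×II-1: QQ|Qq
⇒ Q over [I-1,I-2,II-1,II-2,II-3,III-1,III-2]: 87 consistent
Z/I-1 un ·: Zz
Z/I-2 un ·: Zz
Z/II-1 un I-1×I-2: ZZ|Zz
Z/II-2 un ·: ZZ|Zz
Z/II-3 aff I-1×I-2: zz
Z/III-1 un II-2×II-1: ZZ|Zz
Z/III-2 un II-2×II-1: ZZ|Zz
⇒ Z over [I-1,I-2,II-1,II-2,II-3,III-1,III-2]: 13 consistent

I-2 ∈ {QQ Zz, Qq Zz}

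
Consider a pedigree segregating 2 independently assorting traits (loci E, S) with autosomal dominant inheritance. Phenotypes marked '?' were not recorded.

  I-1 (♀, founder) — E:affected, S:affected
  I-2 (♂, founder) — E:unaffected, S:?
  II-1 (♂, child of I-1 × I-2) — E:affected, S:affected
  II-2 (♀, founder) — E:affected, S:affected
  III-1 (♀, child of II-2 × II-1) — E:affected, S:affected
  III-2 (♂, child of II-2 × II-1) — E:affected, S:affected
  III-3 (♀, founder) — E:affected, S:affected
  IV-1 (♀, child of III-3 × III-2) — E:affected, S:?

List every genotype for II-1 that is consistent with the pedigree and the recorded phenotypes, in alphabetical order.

II-1 ∈ {Ee SS, Ee Ss}

E/I-1 aff ·: Ee|EE
E/I-2 un ·: ee
E/II-1 aff I-1×I-2: Ee
E/II-2 aff ·: Ee|EE
E/III-1 aff II-2×II-1: Ee|EE
E/III-2 aff II-2×II-1: Ee|EE
E/III-3 aff ·: Ee|EE
E/IV-1 aff III-3×III-2: Ee|EE
⇒ E over [I-1,I-2,II-1,II-2,III-1,III-2,III-3,IV-1]: 56 consistent
S/I-1 aff ·: Ss|SS
S/I-2 ? ·: ss|Ss|SS
S/II-1 aff I-1×I-2: Ss|SS
S/II-2 aff ·: Ss|SS
S/III-1 aff II-2×II-1: Ss|SS
S/III-2 aff II-2×II-1: Ss|SS
S/III-3 aff ·: Ss|SS
S/IV-1 ? III-3×III-2: ss|Ss|SS
⇒ S over [I-1,I-2,II-1,II-2,III-1,III-2,III-3,IV-1]: 236 consistent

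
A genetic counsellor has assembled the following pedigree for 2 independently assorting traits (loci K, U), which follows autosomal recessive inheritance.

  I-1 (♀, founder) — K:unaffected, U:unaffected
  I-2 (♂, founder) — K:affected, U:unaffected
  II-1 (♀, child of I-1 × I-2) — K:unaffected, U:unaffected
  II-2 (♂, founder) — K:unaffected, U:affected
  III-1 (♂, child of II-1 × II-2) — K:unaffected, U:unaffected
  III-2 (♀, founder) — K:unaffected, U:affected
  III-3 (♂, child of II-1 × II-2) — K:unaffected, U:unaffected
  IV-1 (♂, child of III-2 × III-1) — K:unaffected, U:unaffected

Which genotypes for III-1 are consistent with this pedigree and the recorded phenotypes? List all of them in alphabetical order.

K/I-1 un ·: KK|Kk
K/I-2 aff ·: kk
K/II-1 un I-1×I-2: Kk
K/II-2 un ·: KK|Kk
K/III-1 un II-1×II-2: KK|Kk
K/III-2 un ·: KK|Kk
K/III-3 un II-1×II-2: KK|Kk
K/IV-1 un III-2×III-1: KK|Kk
⇒ K over [I-1,I-2,II-1,II-2,III-1,III-2,III-3,IV-1]: 56 consistent
U/I-1 un ·: UU|Uu
U/I-2 un ·: UU|Uu
U/II-1 un I-1×I-2: UU|Uu
U/II-2 aff ·: uu
U/III-1 un II-1×II-2: Uu
U/III-2 aff ·: uu
U/III-3 un II-1×II-2: Uu
U/IV-1 un III-2×III-1: Uu
⇒ U over [I-1,I-2,II-1,II-2,III-1,III-2,III-3,IV-1]: 7 consistent

III-1 ∈ {KK Uu, Kk Uu}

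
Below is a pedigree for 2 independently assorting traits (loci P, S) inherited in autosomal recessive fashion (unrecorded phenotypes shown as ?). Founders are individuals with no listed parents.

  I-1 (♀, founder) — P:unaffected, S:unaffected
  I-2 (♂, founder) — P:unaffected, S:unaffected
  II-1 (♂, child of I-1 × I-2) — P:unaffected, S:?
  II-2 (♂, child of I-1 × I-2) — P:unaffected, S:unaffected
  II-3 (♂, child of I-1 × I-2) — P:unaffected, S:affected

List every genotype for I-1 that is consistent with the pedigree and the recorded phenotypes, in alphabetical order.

P/I-1 un ·: PP|Pp
P/I-2 un ·: PP|Pp
P/II-1 un I-1×I-2: PP|Pp
P/II-2 un I-1×I-2: PP|Pp
P/II-3 un I-1×I-2: PP|Pp
⇒ P over [I-1,I-2,II-1,II-2,II-3]: 25 consistent
S/I-1 un ·: Ss
S/I-2 un ·: Ss
S/II-1 ? I-1×I-2: SS|Ss|ss
S/II-2 un I-1×I-2: SS|Ss
S/II-3 aff I-1×I-2: ss
⇒ S over [I-1,I-2,II-1,II-2,II-3]: 6 consistent

I-1 ∈ {PP Ss, Pp Ss}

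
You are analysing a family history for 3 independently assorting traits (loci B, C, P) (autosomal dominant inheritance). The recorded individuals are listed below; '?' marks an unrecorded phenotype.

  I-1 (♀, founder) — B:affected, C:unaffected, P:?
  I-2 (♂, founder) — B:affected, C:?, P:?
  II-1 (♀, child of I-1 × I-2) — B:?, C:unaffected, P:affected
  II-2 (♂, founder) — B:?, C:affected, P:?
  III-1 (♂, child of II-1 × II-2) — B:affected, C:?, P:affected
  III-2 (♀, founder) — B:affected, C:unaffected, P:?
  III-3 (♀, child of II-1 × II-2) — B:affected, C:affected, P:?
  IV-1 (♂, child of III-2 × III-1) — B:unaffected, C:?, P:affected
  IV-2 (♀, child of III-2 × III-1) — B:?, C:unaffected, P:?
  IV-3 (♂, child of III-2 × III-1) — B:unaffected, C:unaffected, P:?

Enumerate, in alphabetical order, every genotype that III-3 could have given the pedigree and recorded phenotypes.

III-3 ∈ {BB Cc PP, BB Cc Pp, BB Cc pp, Bb Cc PP, Bb Cc Pp, Bb Cc pp}

B/I-1 aff ·: Bb|BB
B/I-2 aff ·: Bb|BB
B/II-1 ? I-1×I-2: bb|Bb|BB
B/II-2 ? ·: bb|Bb|BB
B/III-1 aff II-1×II-2: Bb
B/III-2 aff ·: Bb
B/III-3 aff II-1×II-2: Bb|BB
B/IV-1 un III-2×III-1: bb
B/IV-2 ? III-2×III-1: bb|Bb|BB
B/IV-3 un III-2×III-1: bb
⇒ B over [I-1,I-2,II-1,II-2,III-1,III-2,III-3,IV-1,IV-2,IV-3]: 87 consistent
C/I-1 un ·: cc
C/I-2 ? ·: cc|Cc
C/II-1 un I-1×I-2: cc
C/II-2 aff ·: Cc|CC
C/III-1 ? II-1×II-2: cc|Cc
C/III-2 un ·: cc
C/III-3 aff II-1×II-2: Cc
C/IV-1 ? III-2×III-1: cc|Cc
C/IV-2 un III-2×III-1: cc
C/IV-3 un III-2×III-1: cc
⇒ C over [I-1,I-2,II-1,II-2,III-1,III-2,III-3,IV-1,IV-2,IV-3]: 10 consistent
P/I-1 ? ·: pp|Pp|PP
P/I-2 ? ·: pp|Pp|PP
P/II-1 aff I-1×I-2: Pp|PP
P/II-2 ? ·: pp|Pp|PP
P/III-1 aff II-1×II-2: Pp|PP
P/III-2 ? ·: pp|Pp|PP
P/III-3 ? II-1×II-2: pp|Pp|PP
P/IV-1 aff III-2×III-1: Pp|PP
P/IV-2 ? III-2×III-1: pp|Pp|PP
P/IV-3 ? III-2×III-1: pp|Pp|PP
⇒ P over [I-1,I-2,II-1,II-2,III-1,III-2,III-3,IV-1,IV-2,IV-3]: 2300 consistent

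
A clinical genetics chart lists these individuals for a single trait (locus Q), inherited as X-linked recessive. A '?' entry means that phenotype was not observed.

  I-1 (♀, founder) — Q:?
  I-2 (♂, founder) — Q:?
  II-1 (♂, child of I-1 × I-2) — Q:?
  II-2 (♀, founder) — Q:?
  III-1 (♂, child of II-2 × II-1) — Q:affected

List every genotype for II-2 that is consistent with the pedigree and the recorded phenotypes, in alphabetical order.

Q/I-1 ? ·: X^QX^Q|X^QX^q|X^qX^q
Q/I-2 ? ·: X^QY|X^qY
Q/II-1 ? I-1×I-2: X^QY|X^qY
Q/II-2 ? ·: X^QX^q|X^qX^q
Q/III-1 aff II-2×II-1: X^qY
⇒ Q over [I-1,I-2,II-1,II-2,III-1]: 16 consistent

II-2 ∈ {X^QX^q, X^qX^q}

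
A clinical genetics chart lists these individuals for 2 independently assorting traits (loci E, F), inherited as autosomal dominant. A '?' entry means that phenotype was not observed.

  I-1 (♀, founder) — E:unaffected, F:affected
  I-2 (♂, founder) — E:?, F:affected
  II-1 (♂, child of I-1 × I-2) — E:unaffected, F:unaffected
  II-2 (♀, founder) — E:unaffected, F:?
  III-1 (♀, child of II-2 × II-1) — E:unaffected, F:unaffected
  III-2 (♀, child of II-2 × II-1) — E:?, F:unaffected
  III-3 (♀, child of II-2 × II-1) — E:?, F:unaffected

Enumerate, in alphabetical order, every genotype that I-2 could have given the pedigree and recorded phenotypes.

I-2 ∈ {Ee Ff, ee Ff}

E/I-1 un ·: ee
E/I-2 ? ·: ee|Ee
E/II-1 un I-1×I-2: ee
E/II-2 un ·: ee
E/III-1 un II-2×II-1: ee
E/III-2 ? II-2×II-1: ee
E/III-3 ? II-2×II-1: ee
⇒ E over [I-1,I-2,II-1,II-2,III-1,III-2,III-3]: 2 consistent
F/I-1 aff ·: Ff
F/I-2 aff ·: Ff
F/II-1 un I-1×I-2: ff
F/II-2 ? ·: ff|Ff
F/III-1 un II-2×II-1: ff
F/III-2 un II-2×II-1: ff
F/III-3 un II-2×II-1: ff
⇒ F over [I-1,I-2,II-1,II-2,III-1,III-2,III-3]: 2 consistent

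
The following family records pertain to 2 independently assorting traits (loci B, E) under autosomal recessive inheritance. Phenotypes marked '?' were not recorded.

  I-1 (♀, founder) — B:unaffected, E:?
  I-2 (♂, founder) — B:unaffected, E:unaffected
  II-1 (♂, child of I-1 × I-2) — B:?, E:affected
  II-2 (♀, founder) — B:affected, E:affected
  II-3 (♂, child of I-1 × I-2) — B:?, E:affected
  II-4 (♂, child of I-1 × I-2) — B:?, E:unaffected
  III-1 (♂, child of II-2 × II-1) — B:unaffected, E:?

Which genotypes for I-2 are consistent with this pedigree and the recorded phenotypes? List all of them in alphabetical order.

I-2 ∈ {BB Ee, Bb Ee}

B/I-1 un ·: BB|Bb
B/I-2 un ·: BB|Bb
B/II-1 ? I-1×I-2: BB|Bb
B/II-2 aff ·: bb
B/II-3 ? I-1×I-2: BB|Bb|bb
B/II-4 ? I-1×I-2: BB|Bb|bb
B/III-1 un II-2×II-1: Bb
⇒ B over [I-1,I-2,II-1,II-2,II-3,II-4,III-1]: 35 consistent
E/I-1 ? ·: Ee|ee
E/I-2 un ·: Ee
E/II-1 aff I-1×I-2: ee
E/II-2 aff ·: ee
E/II-3 aff I-1×I-2: ee
E/II-4 un I-1×I-2: EE|Ee
E/III-1 ? II-2×II-1: ee
⇒ E over [I-1,I-2,II-1,II-2,II-3,II-4,III-1]: 3 consistent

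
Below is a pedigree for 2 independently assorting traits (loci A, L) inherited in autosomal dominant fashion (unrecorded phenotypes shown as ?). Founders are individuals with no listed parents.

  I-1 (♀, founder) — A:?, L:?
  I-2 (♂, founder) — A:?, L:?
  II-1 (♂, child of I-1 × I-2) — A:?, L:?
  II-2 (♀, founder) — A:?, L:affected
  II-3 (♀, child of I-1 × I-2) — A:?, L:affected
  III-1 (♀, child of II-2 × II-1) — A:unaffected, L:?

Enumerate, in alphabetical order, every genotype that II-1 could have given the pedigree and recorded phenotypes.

II-1 ∈ {Aa LL, Aa Ll, Aa ll, aa LL, aa Ll, aa ll}

A/I-1 ? ·: aa|Aa|AA
A/I-2 ? ·: aa|Aa|AA
A/II-1 ? I-1×I-2: aa|Aa
A/II-2 ? ·: aa|Aa
A/II-3 ? I-1×I-2: aa|Aa|AA
A/III-1 un II-2×II-1: aa
⇒ A over [I-1,I-2,II-1,II-2,II-3,III-1]: 42 consistent
L/I-1 ? ·: ll|Ll|LL
L/I-2 ? ·: ll|Ll|LL
L/II-1 ? I-1×I-2: ll|Ll|LL
L/II-2 aff ·: Ll|LL
L/II-3 aff I-1×I-2: Ll|LL
L/III-1 ? II-2×II-1: ll|Ll|LL
⇒ L over [I-1,I-2,II-1,II-2,II-3,III-1]: 83 consistent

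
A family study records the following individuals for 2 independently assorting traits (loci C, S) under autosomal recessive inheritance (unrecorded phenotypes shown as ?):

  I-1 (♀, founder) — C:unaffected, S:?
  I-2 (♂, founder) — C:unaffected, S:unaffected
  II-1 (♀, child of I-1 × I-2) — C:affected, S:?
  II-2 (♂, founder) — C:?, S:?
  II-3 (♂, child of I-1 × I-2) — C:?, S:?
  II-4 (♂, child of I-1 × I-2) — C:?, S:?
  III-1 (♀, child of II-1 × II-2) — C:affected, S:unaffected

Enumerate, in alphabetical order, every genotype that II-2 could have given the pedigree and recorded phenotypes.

C/I-1 un ·: Cc
C/I-2 un ·: Cc
C/II-1 aff I-1×I-2: cc
C/II-2 ? ·: Cc|cc
C/II-3 ? I-1×I-2: CC|Cc|cc
C/II-4 ? I-1×I-2: CC|Cc|cc
C/III-1 aff II-1×II-2: cc
⇒ C over [I-1,I-2,II-1,II-2,II-3,II-4,III-1]: 18 consistent
S/I-1 ? ·: SS|Ss|ss
S/I-2 un ·: SS|Ss
S/II-1 ? I-1×I-2: SS|Ss|ss
S/II-2 ? ·: SS|Ss|ss
S/II-3 ? I-1×I-2: SS|Ss|ss
S/II-4 ? I-1×I-2: SS|Ss|ss
S/III-1 un II-1×II-2: SS|Ss
⇒ S over [I-1,I-2,II-1,II-2,II-3,II-4,III-1]: 208 consistent

II-2 ∈ {Cc SS, Cc Ss, Cc ss, cc SS, cc Ss, cc ss}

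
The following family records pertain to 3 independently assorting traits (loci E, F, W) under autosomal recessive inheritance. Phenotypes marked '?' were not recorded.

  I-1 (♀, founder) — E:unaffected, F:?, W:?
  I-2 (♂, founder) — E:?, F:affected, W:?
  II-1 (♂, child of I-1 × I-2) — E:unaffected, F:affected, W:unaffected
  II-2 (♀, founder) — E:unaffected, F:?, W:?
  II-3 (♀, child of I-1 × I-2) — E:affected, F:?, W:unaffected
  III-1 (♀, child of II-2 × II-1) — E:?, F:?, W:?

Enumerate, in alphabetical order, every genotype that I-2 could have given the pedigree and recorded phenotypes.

I-2 ∈ {Ee ff WW, Ee ff Ww, Ee ff ww, ee ff WW, ee ff Ww, ee ff ww}

E/I-1 un ·: Ee
E/I-2 ? ·: Ee|ee
E/II-1 un I-1×I-2: EE|Ee
E/II-2 un ·: EE|Ee
E/II-3 aff I-1×I-2: ee
E/III-1 ? II-2×II-1: EE|Ee|ee
⇒ E over [I-1,I-2,II-1,II-2,II-3,III-1]: 13 consistent
F/I-1 ? ·: Ff|ff
F/I-2 aff ·: ff
F/II-1 aff I-1×I-2: ff
F/II-2 ? ·: FF|Ff|ff
F/II-3 ? I-1×I-2: Ff|ff
F/III-1 ? II-2×II-1: Ff|ff
⇒ F over [I-1,I-2,II-1,II-2,II-3,III-1]: 12 consistent
W/I-1 ? ·: WW|Ww|ww
W/I-2 ? ·: WW|Ww|ww
W/II-1 un I-1×I-2: WW|Ww
W/II-2 ? ·: WW|Ww|ww
W/II-3 un I-1×I-2: WW|Ww
W/III-1 ? II-2×II-1: WW|Ww|ww
⇒ W over [I-1,I-2,II-1,II-2,II-3,III-1]: 98 consistent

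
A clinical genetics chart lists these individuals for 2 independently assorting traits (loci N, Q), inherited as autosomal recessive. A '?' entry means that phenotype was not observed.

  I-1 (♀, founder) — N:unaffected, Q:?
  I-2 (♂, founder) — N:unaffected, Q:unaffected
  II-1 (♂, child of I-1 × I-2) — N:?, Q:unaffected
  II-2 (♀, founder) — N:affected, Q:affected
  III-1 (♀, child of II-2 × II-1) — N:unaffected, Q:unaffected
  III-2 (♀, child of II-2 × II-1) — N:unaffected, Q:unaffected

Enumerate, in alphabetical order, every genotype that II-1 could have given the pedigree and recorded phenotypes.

N/I-1 un ·: NN|Nn
N/I-2 un ·: NN|Nn
N/II-1 ? I-1×I-2: NN|Nn
N/II-2 aff ·: nn
N/III-1 un II-2×II-1: Nn
N/III-2 un II-2×II-1: Nn
⇒ N over [I-1,I-2,II-1,II-2,III-1,III-2]: 7 consistent
Q/I-1 ? ·: QQ|Qq|qq
Q/I-2 un ·: QQ|Qq
Q/II-1 un I-1×I-2: QQ|Qq
Q/II-2 aff ·: qq
Q/III-1 un II-2×II-1: Qq
Q/III-2 un II-2×II-1: Qq
⇒ Q over [I-1,I-2,II-1,II-2,III-1,III-2]: 9 consistent

II-1 ∈ {NN QQ, NN Qq, Nn QQ, Nn Qq}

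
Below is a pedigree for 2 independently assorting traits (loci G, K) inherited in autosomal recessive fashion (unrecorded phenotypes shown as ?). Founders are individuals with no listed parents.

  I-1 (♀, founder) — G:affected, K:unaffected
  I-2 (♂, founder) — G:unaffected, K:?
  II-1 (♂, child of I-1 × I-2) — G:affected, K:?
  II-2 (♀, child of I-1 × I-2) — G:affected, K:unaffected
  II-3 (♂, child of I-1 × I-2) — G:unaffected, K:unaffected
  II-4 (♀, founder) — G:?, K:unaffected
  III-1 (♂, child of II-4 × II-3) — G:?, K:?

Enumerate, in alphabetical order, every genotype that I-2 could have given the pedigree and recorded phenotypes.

I-2 ∈ {Gg KK, Gg Kk, Gg kk}

G/I-1 aff ·: gg
G/I-2 un ·: Gg
G/II-1 aff I-1×I-2: gg
G/II-2 aff I-1×I-2: gg
G/II-3 un I-1×I-2: Gg
G/II-4 ? ·: GG|Gg|gg
G/III-1 ? II-4×II-3: GG|Gg|gg
⇒ G over [I-1,I-2,II-1,II-2,II-3,II-4,III-1]: 7 consistent
K/I-1 un ·: KK|Kk
K/I-2 ? ·: KK|Kk|kk
K/II-1 ? I-1×I-2: KK|Kk|kk
K/II-2 un I-1×I-2: KK|Kk
K/II-3 un I-1×I-2: KK|Kk
K/II-4 un ·: KK|Kk
K/III-1 ? II-4×II-3: KK|Kk|kk
⇒ K over [I-1,I-2,II-1,II-2,II-3,II-4,III-1]: 130 consistent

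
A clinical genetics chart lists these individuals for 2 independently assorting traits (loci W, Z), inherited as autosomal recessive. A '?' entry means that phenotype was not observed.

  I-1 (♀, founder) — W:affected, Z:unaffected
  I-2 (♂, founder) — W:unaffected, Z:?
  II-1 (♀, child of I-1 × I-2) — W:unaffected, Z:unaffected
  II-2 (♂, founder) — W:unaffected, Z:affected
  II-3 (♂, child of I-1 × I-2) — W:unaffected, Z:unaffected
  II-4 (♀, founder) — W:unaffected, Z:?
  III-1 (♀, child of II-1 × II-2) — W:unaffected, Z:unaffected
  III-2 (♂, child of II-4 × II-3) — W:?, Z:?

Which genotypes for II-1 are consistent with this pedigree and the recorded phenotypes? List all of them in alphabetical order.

W/I-1 aff ·: ww
W/I-2 un ·: WW|Ww
W/II-1 un I-1×I-2: Ww
W/II-2 un ·: WW|Ww
W/II-3 un I-1×I-2: Ww
W/II-4 un ·: WW|Ww
W/III-1 un II-1×II-2: WW|Ww
W/III-2 ? II-4×II-3: WW|Ww|ww
⇒ W over [I-1,I-2,II-1,II-2,II-3,II-4,III-1,III-2]: 40 consistent
Z/I-1 un ·: ZZ|Zz
Z/I-2 ? ·: ZZ|Zz|zz
Z/II-1 un I-1×I-2: ZZ|Zz
Z/II-2 aff ·: zz
Z/II-3 un I-1×I-2: ZZ|Zz
Z/II-4 ? ·: ZZ|Zz|zz
Z/III-1 un II-1×II-2: Zz
Z/III-2 ? II-4×II-3: ZZ|Zz|zz
⇒ Z over [I-1,I-2,II-1,II-2,II-3,II-4,III-1,III-2]: 84 consistent

II-1 ∈ {Ww ZZ, Ww Zz}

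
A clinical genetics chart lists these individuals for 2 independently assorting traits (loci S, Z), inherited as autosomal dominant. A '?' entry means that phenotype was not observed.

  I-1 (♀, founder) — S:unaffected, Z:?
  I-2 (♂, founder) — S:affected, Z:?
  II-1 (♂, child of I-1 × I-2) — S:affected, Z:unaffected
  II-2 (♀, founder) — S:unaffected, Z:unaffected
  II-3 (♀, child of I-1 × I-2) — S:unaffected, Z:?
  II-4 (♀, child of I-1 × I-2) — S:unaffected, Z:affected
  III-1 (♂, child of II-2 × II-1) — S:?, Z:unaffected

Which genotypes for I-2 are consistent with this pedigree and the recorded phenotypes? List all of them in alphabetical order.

S/I-1 un ·: ss
S/I-2 aff ·: Ss
S/II-1 aff I-1×I-2: Ss
S/II-2 un ·: ss
S/II-3 un I-1×I-2: ss
S/II-4 un I-1×I-2: ss
S/III-1 ? II-2×II-1: ss|Ss
⇒ S over [I-1,I-2,II-1,II-2,II-3,II-4,III-1]: 2 consistent
Z/I-1 ? ·: zz|Zz
Z/I-2 ? ·: zz|Zz
Z/II-1 un I-1×I-2: zz
Z/II-2 un ·: zz
Z/II-3 ? I-1×I-2: zz|Zz|ZZ
Z/II-4 aff I-1×I-2: Zz|ZZ
Z/III-1 un II-2×II-1: zz
⇒ Z over [I-1,I-2,II-1,II-2,II-3,II-4,III-1]: 10 consistent

I-2 ∈ {Ss Zz, Ss zz}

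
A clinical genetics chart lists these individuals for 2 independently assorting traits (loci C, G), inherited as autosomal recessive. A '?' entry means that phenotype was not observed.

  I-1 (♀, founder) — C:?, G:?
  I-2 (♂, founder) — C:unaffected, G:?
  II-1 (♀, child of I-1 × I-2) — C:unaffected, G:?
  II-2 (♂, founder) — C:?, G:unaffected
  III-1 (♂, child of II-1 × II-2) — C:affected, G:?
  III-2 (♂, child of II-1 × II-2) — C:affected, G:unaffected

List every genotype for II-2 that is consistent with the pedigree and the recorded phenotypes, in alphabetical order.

C/I-1 ? ·: CC|Cc|cc
C/I-2 un ·: CC|Cc
C/II-1 un I-1×I-2: Cc
C/II-2 ? ·: Cc|cc
C/III-1 aff II-1×II-2: cc
C/III-2 aff II-1×II-2: cc
⇒ C over [I-1,I-2,II-1,II-2,III-1,III-2]: 10 consistent
G/I-1 ? ·: GG|Gg|gg
G/I-2 ? ·: GG|Gg|gg
G/II-1 ? I-1×I-2: GG|Gg|gg
G/II-2 un ·: GG|Gg
G/III-1 ? II-1×II-2: GG|Gg|gg
G/III-2 un II-1×II-2: GG|Gg
⇒ G over [I-1,I-2,II-1,II-2,III-1,III-2]: 102 consistent

II-2 ∈ {Cc GG, Cc Gg, cc GG, cc Gg}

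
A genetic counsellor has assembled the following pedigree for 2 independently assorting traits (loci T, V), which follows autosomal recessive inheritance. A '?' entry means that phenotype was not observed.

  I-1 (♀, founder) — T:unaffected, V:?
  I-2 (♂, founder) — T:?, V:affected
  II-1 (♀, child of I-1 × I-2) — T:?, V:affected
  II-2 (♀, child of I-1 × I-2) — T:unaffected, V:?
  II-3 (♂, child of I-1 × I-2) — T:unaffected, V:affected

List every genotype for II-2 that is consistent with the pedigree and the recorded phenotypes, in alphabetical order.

II-2 ∈ {TT Vv, TT vv, Tt Vv, Tt vv}

T/I-1 un ·: TT|Tt
T/I-2 ? ·: TT|Tt|tt
T/II-1 ? I-1×I-2: TT|Tt|tt
T/II-2 un I-1×I-2: TT|Tt
T/II-3 un I-1×I-2: TT|Tt
⇒ T over [I-1,I-2,II-1,II-2,II-3]: 32 consistent
V/I-1 ? ·: Vv|vv
V/I-2 aff ·: vv
V/II-1 aff I-1×I-2: vv
V/II-2 ? I-1×I-2: Vv|vv
V/II-3 aff I-1×I-2: vv
⇒ V over [I-1,I-2,II-1,II-2,II-3]: 3 consistent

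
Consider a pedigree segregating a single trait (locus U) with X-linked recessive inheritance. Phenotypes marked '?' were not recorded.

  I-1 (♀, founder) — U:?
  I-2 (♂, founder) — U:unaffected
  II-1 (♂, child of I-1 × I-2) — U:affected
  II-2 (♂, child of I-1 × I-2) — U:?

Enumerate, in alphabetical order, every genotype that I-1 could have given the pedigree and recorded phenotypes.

U/I-1 ? ·: X^UX^u|X^uX^u
U/I-2 un ·: X^UY
U/II-1 aff I-1×I-2: X^uY
U/II-2 ? I-1×I-2: X^UY|X^uY
⇒ U over [I-1,I-2,II-1,II-2]: 3 consistent

I-1 ∈ {X^UX^u, X^uX^u}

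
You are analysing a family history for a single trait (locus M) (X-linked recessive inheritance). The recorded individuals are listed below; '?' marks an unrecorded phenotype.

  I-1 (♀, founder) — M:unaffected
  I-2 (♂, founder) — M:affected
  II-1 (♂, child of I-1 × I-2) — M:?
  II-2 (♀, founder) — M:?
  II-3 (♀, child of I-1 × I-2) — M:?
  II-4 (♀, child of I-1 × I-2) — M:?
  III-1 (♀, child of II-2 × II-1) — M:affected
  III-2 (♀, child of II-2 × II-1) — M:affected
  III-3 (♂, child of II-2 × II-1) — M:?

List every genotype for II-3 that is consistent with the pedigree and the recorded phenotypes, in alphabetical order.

II-3 ∈ {X^MX^m, X^mX^m}

M/I-1 un ·: X^MX^m
M/I-2 aff ·: X^mY
M/II-1 ? I-1×I-2: X^mY
M/II-2 ? ·: X^MX^m|X^mX^m
M/II-3 ? I-1×I-2: X^MX^m|X^mX^m
M/II-4 ? I-1×I-2: X^MX^m|X^mX^m
M/III-1 aff II-2×II-1: X^mX^m
M/III-2 aff II-2×II-1: X^mX^m
M/III-3 ? II-2×II-1: X^MY|X^mY
⇒ M over [I-1,I-2,II-1,II-2,II-3,II-4,III-1,III-2,III-3]: 12 consistent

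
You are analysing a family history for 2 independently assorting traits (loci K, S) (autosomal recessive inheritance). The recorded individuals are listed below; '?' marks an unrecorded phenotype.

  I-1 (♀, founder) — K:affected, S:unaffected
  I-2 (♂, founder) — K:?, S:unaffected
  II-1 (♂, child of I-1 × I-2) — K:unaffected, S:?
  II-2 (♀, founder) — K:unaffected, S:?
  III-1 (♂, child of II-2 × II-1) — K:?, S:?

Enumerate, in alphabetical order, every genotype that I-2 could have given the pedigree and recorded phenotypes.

I-2 ∈ {KK SS, KK Ss, Kk SS, Kk Ss}

K/I-1 aff ·: kk
K/I-2 ? ·: KK|Kk
K/II-1 un I-1×I-2: Kk
K/II-2 un ·: KK|Kk
K/III-1 ? II-2×II-1: KK|Kk|kk
⇒ K over [I-1,I-2,II-1,II-2,III-1]: 10 consistent
S/I-1 un ·: SS|Ss
S/I-2 un ·: SS|Ss
S/II-1 ? I-1×I-2: SS|Ss|ss
S/II-2 ? ·: SS|Ss|ss
S/III-1 ? II-2×II-1: SS|Ss|ss
⇒ S over [I-1,I-2,II-1,II-2,III-1]: 41 consistent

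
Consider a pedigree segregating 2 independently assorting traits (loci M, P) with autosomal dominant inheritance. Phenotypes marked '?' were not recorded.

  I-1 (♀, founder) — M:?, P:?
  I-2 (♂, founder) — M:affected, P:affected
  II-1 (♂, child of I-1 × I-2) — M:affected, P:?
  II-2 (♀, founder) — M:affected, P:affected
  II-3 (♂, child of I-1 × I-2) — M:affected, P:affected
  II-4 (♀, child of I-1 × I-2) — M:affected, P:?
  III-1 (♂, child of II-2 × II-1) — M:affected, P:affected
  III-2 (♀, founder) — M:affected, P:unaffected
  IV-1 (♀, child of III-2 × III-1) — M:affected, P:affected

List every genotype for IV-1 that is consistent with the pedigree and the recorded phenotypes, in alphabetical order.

IV-1 ∈ {MM Pp, Mm Pp}

M/I-1 ? ·: mm|Mm|MM
M/I-2 aff ·: Mm|MM
M/II-1 aff I-1×I-2: Mm|MM
M/II-2 aff ·: Mm|MM
M/II-3 aff I-1×I-2: Mm|MM
M/II-4 aff I-1×I-2: Mm|MM
M/III-1 aff II-2×II-1: Mm|MM
M/III-2 aff ·: Mm|MM
M/IV-1 aff III-2×III-1: Mm|MM
⇒ M over [I-1,I-2,II-1,II-2,II-3,II-4,III-1,III-2,IV-1]: 326 consistent
P/I-1 ? ·: pp|Pp|PP
P/I-2 aff ·: Pp|PP
P/II-1 ? I-1×I-2: pp|Pp|PP
P/II-2 aff ·: Pp|PP
P/II-3 aff I-1×I-2: Pp|PP
P/II-4 ? I-1×I-2: pp|Pp|PP
P/III-1 aff II-2×II-1: Pp|PP
P/III-2 un ·: pp
P/IV-1 aff III-2×III-1: Pp
⇒ P over [I-1,I-2,II-1,II-2,II-3,II-4,III-1,III-2,IV-1]: 129 consistent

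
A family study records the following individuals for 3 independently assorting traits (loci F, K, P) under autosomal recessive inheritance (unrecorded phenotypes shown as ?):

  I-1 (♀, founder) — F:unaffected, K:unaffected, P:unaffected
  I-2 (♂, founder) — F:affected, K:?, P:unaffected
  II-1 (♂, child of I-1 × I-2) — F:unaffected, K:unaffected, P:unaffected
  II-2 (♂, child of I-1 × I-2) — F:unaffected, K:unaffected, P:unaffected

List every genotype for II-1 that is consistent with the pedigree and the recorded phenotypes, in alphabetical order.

F/I-1 un ·: FF|Ff
F/I-2 aff ·: ff
F/II-1 un I-1×I-2: Ff
F/II-2 un I-1×I-2: Ff
⇒ F over [I-1,I-2,II-1,II-2]: 2 consistent
K/I-1 un ·: KK|Kk
K/I-2 ? ·: KK|Kk|kk
K/II-1 un I-1×I-2: KK|Kk
K/II-2 un I-1×I-2: KK|Kk
⇒ K over [I-1,I-2,II-1,II-2]: 15 consistent
P/I-1 un ·: PP|Pp
P/I-2 un ·: PP|Pp
P/II-1 un I-1×I-2: PP|Pp
P/II-2 un I-1×I-2: PP|Pp
⇒ P over [I-1,I-2,II-1,II-2]: 13 consistent

II-1 ∈ {Ff KK PP, Ff KK Pp, Ff Kk PP, Ff Kk Pp}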